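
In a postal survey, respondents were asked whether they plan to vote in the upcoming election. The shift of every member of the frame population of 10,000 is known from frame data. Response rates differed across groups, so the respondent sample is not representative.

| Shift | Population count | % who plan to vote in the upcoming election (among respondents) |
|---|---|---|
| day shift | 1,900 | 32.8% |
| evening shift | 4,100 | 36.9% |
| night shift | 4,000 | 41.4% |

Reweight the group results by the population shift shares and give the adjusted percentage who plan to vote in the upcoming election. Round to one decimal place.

37.9%

Weight each group's respondent value by its population share:
  day shift: (1,900/10,000) × 32.8 = 6.232
  evening shift: (4,100/10,000) × 36.9 = 15.129
  night shift: (4,000/10,000) × 41.4 = 16.56
Post-stratified estimate = 37.921 → 37.9%.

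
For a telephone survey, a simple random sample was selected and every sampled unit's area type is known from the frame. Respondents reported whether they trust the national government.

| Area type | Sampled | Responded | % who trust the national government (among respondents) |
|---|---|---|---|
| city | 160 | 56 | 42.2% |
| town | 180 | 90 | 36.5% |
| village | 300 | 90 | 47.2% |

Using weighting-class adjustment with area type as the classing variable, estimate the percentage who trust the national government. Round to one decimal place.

42.9%

Response rates by class: city 56/160 = 35%, town 90/180 = 50%, village 90/300 = 30%.
Inverse-response-rate weighting restores each class to its sampled count, so class totals weight by n_sampled:
  city: 160 × 42.2 = 6752
  town: 180 × 36.5 = 6570
  village: 300 × 47.2 = 14,160
Adjusted estimate = 27,482 / 640 = 42.9406 → 42.9%.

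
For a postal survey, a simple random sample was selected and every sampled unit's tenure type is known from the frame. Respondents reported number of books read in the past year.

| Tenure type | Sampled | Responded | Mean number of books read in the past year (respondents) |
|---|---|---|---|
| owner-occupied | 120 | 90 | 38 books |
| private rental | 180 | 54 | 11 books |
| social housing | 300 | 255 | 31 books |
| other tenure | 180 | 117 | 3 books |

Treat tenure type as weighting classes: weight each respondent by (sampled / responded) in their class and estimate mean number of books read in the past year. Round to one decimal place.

21.0

Response rates by class: owner-occupied 90/120 = 75%, private rental 54/180 = 30%, social housing 255/300 = 85%, other tenure 117/180 = 65%.
Inverse-response-rate weighting restores each class to its sampled count, so class totals weight by n_sampled:
  owner-occupied: 120 × 38 = 4560
  private rental: 180 × 11 = 1980
  social housing: 300 × 31 = 9300
  other tenure: 180 × 3 = 540
Adjusted estimate = 16,380 / 780 = 21 → 21.0.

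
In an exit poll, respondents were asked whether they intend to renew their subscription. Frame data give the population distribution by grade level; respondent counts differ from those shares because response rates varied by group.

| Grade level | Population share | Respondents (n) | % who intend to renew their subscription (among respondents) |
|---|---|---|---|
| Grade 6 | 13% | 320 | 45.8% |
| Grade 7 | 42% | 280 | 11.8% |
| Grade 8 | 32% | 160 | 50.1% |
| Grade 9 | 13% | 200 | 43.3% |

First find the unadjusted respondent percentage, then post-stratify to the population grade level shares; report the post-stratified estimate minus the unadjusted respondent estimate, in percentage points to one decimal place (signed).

Naive respondent-only estimate (weights = respondent counts):
  (320/960)×45.8 + (280/960)×11.8 + (160/960)×50.1 + (200/960)×43.3 = 36.0792%
Reweighting by population grade level shares:
  0.13×45.8 + 0.42×11.8 + 0.32×50.1 + 0.13×43.3 = 32.571%
Difference = 32.571 − 36.0792 = -3.5082 pp.

-3.5 percentage points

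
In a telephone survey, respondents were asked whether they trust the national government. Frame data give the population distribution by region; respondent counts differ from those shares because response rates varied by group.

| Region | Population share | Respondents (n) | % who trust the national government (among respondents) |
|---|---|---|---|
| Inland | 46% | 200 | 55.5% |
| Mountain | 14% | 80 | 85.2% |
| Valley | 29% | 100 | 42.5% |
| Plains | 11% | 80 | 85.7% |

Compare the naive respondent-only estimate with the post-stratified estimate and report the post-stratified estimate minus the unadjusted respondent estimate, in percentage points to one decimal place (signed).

-3.9 percentage points

Unadjusted (pooled respondent) estimate weights by respondent counts:
  (200/460)×55.5 + (80/460)×85.2 + (100/460)×42.5 + (80/460)×85.7 = 63.0913%
Post-stratified estimate weights by population shares:
  0.46×55.5 + 0.14×85.2 + 0.29×42.5 + 0.11×85.7 = 59.21%
Difference = 59.21 − 63.0913 = -3.8813 pp.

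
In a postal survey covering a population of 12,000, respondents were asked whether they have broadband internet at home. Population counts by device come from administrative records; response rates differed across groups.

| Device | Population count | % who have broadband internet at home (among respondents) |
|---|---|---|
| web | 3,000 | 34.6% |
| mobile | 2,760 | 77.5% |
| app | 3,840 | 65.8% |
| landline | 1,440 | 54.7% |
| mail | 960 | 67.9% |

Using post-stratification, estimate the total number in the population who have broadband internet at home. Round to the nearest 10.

7,140

Each cell contributes its population count × the respondent rate:
  web: 3,000 × 34.6% = 1038
  mobile: 2,760 × 77.5% = 2139
  app: 3,840 × 65.8% = 2526.72
  landline: 1,440 × 54.7% = 787.68
  mail: 960 × 67.9% = 651.84
Estimated total = 7143.24 → 7,140.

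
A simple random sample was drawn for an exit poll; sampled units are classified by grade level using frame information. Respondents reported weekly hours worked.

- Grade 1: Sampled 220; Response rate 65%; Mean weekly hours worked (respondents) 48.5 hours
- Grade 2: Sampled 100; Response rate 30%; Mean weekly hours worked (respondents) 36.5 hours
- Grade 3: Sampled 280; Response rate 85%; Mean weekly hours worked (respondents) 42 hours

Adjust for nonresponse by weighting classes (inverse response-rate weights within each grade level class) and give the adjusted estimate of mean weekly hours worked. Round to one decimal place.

43.5

Each respondent's weight = sampled/responded in their class; summing within a class gives n_sampled, so:
  Grade 1: 220 × 48.5 = 10,670
  Grade 2: 100 × 36.5 = 3650
  Grade 3: 280 × 42 = 11,760
Adjusted estimate = 26,080 / 600 = 43.4667 → 43.5.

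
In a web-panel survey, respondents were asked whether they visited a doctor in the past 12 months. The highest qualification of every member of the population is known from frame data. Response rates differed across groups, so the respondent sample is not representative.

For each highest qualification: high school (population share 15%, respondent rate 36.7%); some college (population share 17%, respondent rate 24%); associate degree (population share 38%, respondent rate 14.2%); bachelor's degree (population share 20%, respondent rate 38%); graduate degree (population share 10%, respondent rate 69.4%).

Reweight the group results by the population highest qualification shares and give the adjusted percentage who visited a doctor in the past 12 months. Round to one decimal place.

Each cell contributes population-share × respondent value:
  high school: 0.15 × 36.7 = 5.505
  some college: 0.17 × 24 = 4.08
  associate degree: 0.38 × 14.2 = 5.396
  bachelor's degree: 0.2 × 38 = 7.6
  graduate degree: 0.1 × 69.4 = 6.94
Post-stratified estimate = 29.521 → 29.5%.

29.5%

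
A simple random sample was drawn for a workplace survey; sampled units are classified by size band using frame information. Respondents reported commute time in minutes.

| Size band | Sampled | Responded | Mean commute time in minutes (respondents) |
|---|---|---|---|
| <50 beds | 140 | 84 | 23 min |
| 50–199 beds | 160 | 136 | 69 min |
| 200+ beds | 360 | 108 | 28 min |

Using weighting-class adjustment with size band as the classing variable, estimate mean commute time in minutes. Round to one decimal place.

36.9

Response rates by class: <50 beds 84/140 = 60%, 50–199 beds 136/160 = 85%, 200+ beds 108/360 = 30%.
Weighting each respondent by the inverse class response rate inflates each class back to its sampled size, so the class weight is n_sampled:
  <50 beds: 140 × 23 = 3220
  50–199 beds: 160 × 69 = 11,040
  200+ beds: 360 × 28 = 10,080
Adjusted estimate = 24,340 / 660 = 36.8788 → 36.9.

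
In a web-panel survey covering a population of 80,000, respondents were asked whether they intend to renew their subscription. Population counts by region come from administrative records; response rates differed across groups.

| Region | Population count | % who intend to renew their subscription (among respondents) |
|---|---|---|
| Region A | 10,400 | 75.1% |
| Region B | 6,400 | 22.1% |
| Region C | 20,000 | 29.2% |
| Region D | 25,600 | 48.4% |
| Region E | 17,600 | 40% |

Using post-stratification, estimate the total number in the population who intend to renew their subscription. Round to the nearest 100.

Apply each group's respondent rate to its population count:
  Region A: 10,400 × 75.1% = 7810.4
  Region B: 6,400 × 22.1% = 1414.4
  Region C: 20,000 × 29.2% = 5840
  Region D: 25,600 × 48.4% = 12390.4
  Region E: 17,600 × 40% = 7040
Estimated total = 34495.2 → 34,500.

34,500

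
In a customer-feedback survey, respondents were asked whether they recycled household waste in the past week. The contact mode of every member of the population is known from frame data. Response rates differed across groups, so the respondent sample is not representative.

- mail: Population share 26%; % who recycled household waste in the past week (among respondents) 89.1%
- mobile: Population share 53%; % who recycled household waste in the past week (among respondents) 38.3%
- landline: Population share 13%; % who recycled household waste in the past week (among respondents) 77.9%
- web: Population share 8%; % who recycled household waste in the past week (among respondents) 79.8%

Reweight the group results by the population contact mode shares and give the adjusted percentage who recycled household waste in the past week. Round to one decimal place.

Weight each group's respondent value by its population share:
  mail: 0.26 × 89.1 = 23.166
  mobile: 0.53 × 38.3 = 20.299
  landline: 0.13 × 77.9 = 10.127
  web: 0.08 × 79.8 = 6.384
Post-stratified estimate = 59.976 → 60.0%.

60.0%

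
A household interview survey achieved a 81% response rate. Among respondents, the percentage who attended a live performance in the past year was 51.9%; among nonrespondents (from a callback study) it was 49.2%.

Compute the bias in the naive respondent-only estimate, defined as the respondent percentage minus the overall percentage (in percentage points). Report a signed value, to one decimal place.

Nonresponse fraction = 1 − 0.81 = 0.19.
Bias = (nonresponse fraction) × (respondent percentage − nonrespondent percentage)
     = 0.19 × (51.9 − 49.2) = 0.19 × 2.7 = 0.513.

+0.5 percentage points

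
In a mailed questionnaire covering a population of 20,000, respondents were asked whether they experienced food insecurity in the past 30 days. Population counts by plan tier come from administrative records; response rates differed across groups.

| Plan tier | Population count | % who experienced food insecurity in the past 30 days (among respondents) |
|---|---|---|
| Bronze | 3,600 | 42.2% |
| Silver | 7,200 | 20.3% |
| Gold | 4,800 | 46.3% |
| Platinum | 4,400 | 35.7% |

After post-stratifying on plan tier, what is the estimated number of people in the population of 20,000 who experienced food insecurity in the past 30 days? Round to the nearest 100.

Each cell contributes its population count × the respondent rate:
  Bronze: 3,600 × 42.2% = 1519.2
  Silver: 7,200 × 20.3% = 1461.6
  Gold: 4,800 × 46.3% = 2222.4
  Platinum: 4,400 × 35.7% = 1570.8
Estimated total = 6774 → 6,800.

6,800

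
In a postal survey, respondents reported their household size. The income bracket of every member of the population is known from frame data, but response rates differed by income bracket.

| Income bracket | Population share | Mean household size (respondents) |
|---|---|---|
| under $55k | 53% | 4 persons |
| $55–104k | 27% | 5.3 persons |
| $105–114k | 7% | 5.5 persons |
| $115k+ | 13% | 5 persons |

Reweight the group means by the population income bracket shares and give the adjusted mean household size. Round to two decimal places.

Post-stratification weights by population share, not respondent share:
  under $55k: 0.53 × 4 = 2.12
  $55–104k: 0.27 × 5.3 = 1.431
  $105–114k: 0.07 × 5.5 = 0.385
  $115k+: 0.13 × 5 = 0.65
Post-stratified estimate = 4.586 → 4.59.

4.59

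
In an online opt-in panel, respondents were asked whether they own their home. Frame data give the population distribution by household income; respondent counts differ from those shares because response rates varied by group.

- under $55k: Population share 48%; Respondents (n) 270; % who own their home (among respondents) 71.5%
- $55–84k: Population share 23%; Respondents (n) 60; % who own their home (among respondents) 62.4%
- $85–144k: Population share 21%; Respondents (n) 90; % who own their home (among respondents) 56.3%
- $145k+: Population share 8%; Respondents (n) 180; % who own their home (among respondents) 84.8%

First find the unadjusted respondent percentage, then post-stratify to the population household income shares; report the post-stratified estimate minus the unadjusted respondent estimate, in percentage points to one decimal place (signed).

Naive respondent-only estimate (weights = respondent counts):
  (270/600)×71.5 + (60/600)×62.4 + (90/600)×56.3 + (180/600)×84.8 = 72.3%
Reweighting by population household income shares:
  0.48×71.5 + 0.23×62.4 + 0.21×56.3 + 0.08×84.8 = 67.279%
Difference = 67.279 − 72.3 = -5.021 pp.

-5.0 percentage points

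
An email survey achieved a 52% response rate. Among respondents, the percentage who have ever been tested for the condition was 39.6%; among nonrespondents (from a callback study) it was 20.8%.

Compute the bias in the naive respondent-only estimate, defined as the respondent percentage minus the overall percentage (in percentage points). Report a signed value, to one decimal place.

+9.0 percentage points

Nonresponse fraction = 1 − 0.52 = 0.48.
Bias = (nonresponse fraction) × (respondent percentage − nonrespondent percentage)
     = 0.48 × (39.6 − 20.8) = 0.48 × 18.8 = 9.024.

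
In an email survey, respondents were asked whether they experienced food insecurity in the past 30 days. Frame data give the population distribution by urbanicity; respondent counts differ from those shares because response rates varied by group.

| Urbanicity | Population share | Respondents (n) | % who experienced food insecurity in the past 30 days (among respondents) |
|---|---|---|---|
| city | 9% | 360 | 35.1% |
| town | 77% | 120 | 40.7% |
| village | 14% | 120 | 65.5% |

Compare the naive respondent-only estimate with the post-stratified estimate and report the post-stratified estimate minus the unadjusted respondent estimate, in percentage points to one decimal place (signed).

+1.4 percentage points

Unadjusted (pooled respondent) estimate weights by respondent counts:
  (360/600)×35.1 + (120/600)×40.7 + (120/600)×65.5 = 42.3%
Post-stratified estimate weights by population shares:
  0.09×35.1 + 0.77×40.7 + 0.14×65.5 = 43.668%
Difference = 43.668 − 42.3 = 1.368 pp.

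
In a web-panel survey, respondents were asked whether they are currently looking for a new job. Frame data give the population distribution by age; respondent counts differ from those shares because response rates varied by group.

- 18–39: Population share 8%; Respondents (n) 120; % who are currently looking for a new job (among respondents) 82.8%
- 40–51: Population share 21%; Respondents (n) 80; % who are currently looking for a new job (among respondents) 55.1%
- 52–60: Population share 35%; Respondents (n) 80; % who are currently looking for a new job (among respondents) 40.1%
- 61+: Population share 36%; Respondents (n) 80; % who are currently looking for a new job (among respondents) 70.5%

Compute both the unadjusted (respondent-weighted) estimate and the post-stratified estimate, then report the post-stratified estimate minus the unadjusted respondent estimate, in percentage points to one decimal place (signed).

Without adjustment, the pooled respondent share is:
  (120/360)×82.8 + (80/360)×55.1 + (80/360)×40.1 + (80/360)×70.5 = 64.4222%
Post-stratified estimate weights by population shares:
  0.08×82.8 + 0.21×55.1 + 0.35×40.1 + 0.36×70.5 = 57.61%
Difference = 57.61 − 64.4222 = -6.8122 pp.

-6.8 percentage points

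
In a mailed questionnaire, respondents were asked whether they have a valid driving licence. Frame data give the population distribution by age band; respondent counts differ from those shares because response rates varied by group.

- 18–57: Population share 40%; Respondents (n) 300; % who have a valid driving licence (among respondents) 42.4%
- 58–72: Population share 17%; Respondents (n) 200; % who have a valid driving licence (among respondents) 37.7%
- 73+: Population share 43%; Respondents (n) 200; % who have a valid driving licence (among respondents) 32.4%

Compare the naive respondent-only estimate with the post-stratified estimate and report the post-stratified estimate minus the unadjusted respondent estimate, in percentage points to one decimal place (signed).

Naive respondent-only estimate (weights = respondent counts):
  (300/700)×42.4 + (200/700)×37.7 + (200/700)×32.4 = 38.2%
Post-stratified estimate weights by population shares:
  0.4×42.4 + 0.17×37.7 + 0.43×32.4 = 37.301%
Difference = 37.301 − 38.2 = -0.899 pp.

-0.9 percentage points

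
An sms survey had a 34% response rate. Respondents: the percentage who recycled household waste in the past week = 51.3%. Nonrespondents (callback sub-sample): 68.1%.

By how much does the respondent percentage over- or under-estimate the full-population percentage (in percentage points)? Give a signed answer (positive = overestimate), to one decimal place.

-11.1 percentage points

Nonresponse fraction = 1 − 0.34 = 0.66.
Bias = (nonresponse fraction) × (respondent percentage − nonrespondent percentage)
     = 0.66 × (51.3 − 68.1) = 0.66 × -16.8 = -11.088.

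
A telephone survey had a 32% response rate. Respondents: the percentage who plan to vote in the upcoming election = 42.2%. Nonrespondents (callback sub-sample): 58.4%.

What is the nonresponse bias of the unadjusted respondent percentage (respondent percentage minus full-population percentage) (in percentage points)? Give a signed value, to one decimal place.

Nonresponse fraction = 1 − 0.32 = 0.68.
Bias = (nonresponse fraction) × (respondent percentage − nonrespondent percentage)
     = 0.68 × (42.2 − 58.4) = 0.68 × -16.2 = -11.016.

-11.0 percentage points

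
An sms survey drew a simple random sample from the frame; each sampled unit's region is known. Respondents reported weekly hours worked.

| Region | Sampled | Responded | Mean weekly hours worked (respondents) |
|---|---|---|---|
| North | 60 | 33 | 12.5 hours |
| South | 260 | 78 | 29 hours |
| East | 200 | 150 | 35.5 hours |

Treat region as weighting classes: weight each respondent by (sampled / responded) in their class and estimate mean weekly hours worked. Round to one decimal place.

29.6

Class response rates: North 33/60 = 55%, South 78/260 = 30%, East 150/200 = 75%.
Each respondent's weight = sampled/responded in their class; summing within a class gives n_sampled, so:
  North: 60 × 12.5 = 750
  South: 260 × 29 = 7540
  East: 200 × 35.5 = 7100
Adjusted estimate = 15,390 / 520 = 29.5962 → 29.6.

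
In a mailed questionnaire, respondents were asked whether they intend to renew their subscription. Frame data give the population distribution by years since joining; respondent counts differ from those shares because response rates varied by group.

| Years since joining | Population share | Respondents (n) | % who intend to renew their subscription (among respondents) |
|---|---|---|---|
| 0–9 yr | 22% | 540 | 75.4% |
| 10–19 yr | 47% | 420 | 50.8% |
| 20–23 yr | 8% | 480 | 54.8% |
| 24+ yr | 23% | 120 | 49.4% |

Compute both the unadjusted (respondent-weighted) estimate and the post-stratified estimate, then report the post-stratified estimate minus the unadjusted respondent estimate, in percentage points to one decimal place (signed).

Naive respondent-only estimate (weights = respondent counts):
  (540/1560)×75.4 + (420/1560)×50.8 + (480/1560)×54.8 + (120/1560)×49.4 = 60.4385%
Reweighting by population years since joining shares:
  0.22×75.4 + 0.47×50.8 + 0.08×54.8 + 0.23×49.4 = 56.21%
Difference = 56.21 − 60.4385 = -4.2285 pp.

-4.2 percentage points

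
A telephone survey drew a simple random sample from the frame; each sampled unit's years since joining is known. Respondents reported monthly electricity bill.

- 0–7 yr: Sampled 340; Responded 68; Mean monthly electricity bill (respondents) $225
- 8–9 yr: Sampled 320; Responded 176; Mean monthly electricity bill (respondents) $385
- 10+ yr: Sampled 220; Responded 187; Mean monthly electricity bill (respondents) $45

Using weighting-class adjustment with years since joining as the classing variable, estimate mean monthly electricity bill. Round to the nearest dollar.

$238

Response rates by class: 0–7 yr 68/340 = 20%, 8–9 yr 176/320 = 55%, 10+ yr 187/220 = 85%.
Weighting each respondent by the inverse class response rate inflates each class back to its sampled size, so the class weight is n_sampled:
  0–7 yr: 340 × 225 = 76,500
  8–9 yr: 320 × 385 = 123,200
  10+ yr: 220 × 45 = 9900
Adjusted estimate = 209,600 / 880 = 238.182 → $238.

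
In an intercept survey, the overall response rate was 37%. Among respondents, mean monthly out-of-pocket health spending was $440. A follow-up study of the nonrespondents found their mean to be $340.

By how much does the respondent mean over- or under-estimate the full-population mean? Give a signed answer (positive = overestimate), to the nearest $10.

+$60

Nonresponse fraction = 1 − 0.37 = 0.63.
Bias = (nonresponse fraction) × (respondent mean − nonrespondent mean)
     = 0.63 × (440 − 340) = 0.63 × 100 = 63.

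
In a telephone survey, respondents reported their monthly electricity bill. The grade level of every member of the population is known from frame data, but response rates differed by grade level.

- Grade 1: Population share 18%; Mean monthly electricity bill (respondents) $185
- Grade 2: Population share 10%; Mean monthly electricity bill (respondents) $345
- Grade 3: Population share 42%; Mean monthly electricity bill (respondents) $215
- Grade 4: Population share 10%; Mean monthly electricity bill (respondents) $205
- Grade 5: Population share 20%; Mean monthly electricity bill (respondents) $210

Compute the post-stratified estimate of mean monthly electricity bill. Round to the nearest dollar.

$221

Each cell contributes population-share × respondent value:
  Grade 1: 0.18 × 185 = 33.3
  Grade 2: 0.1 × 345 = 34.5
  Grade 3: 0.42 × 215 = 90.3
  Grade 4: 0.1 × 205 = 20.5
  Grade 5: 0.2 × 210 = 42
Post-stratified estimate = 220.6 → $221.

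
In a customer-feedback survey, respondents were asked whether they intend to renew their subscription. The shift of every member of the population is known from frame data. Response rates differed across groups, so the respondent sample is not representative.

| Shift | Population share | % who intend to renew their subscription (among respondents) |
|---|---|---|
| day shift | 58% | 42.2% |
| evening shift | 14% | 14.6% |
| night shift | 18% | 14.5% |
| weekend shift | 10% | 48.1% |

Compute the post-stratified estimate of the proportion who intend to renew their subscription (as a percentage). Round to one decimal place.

33.9%

Reweight to the known shift distribution:
  day shift: 0.58 × 42.2 = 24.476
  evening shift: 0.14 × 14.6 = 2.044
  night shift: 0.18 × 14.5 = 2.61
  weekend shift: 0.1 × 48.1 = 4.81
Post-stratified estimate = 33.94 → 33.9%.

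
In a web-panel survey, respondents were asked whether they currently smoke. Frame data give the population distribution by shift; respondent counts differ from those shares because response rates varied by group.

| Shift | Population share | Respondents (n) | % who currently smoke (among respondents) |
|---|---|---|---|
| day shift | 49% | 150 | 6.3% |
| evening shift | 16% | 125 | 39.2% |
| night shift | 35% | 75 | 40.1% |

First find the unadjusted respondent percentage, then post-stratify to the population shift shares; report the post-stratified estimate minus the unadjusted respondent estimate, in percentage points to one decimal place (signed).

Naive respondent-only estimate (weights = respondent counts):
  (150/350)×6.3 + (125/350)×39.2 + (75/350)×40.1 = 25.2929%
Post-stratified estimate weights by population shares:
  0.49×6.3 + 0.16×39.2 + 0.35×40.1 = 23.394%
Difference = 23.394 − 25.2929 = -1.8989 pp.

-1.9 percentage points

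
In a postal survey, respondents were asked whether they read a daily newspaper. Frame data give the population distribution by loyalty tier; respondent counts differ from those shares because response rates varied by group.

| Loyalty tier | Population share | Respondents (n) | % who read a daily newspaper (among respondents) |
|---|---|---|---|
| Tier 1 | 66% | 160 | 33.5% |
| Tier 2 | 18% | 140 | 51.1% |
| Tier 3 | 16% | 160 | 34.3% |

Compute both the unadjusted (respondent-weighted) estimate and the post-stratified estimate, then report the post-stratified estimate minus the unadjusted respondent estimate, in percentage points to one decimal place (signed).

Naive respondent-only estimate (weights = respondent counts):
  (160/460)×33.5 + (140/460)×51.1 + (160/460)×34.3 = 39.1348%
Post-stratified estimate weights by population shares:
  0.66×33.5 + 0.18×51.1 + 0.16×34.3 = 36.796%
Difference = 36.796 − 39.1348 = -2.3388 pp.

-2.3 percentage points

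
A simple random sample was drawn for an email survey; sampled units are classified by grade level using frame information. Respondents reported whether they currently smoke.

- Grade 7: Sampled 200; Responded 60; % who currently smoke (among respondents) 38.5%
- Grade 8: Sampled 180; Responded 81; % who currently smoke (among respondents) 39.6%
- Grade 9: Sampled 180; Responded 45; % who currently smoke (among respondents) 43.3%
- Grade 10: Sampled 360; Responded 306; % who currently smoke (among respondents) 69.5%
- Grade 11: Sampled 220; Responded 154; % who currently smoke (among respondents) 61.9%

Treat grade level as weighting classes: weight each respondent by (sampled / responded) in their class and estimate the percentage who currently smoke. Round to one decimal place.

Response rates by class: Grade 7 60/200 = 30%, Grade 8 81/180 = 45%, Grade 9 45/180 = 25%, Grade 10 306/360 = 85%, Grade 11 154/220 = 70%.
Each respondent's weight = sampled/responded in their class; summing within a class gives n_sampled, so:
  Grade 7: 200 × 38.5 = 7700
  Grade 8: 180 × 39.6 = 7128
  Grade 9: 180 × 43.3 = 7794
  Grade 10: 360 × 69.5 = 25,020
  Grade 11: 220 × 61.9 = 13,618
Adjusted estimate = 61,260 / 1,140 = 53.7368 → 53.7%.

53.7%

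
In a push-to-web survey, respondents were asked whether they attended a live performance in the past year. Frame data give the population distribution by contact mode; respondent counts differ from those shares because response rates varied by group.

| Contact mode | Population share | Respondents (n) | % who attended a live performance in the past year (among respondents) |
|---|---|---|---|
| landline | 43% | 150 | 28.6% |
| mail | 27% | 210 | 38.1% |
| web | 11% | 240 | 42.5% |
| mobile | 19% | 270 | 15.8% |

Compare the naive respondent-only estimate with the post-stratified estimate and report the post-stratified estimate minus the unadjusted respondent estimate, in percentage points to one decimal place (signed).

Unadjusted (pooled respondent) estimate weights by respondent counts:
  (150/870)×28.6 + (210/870)×38.1 + (240/870)×42.5 + (270/870)×15.8 = 30.7552%
Post-stratified estimate weights by population shares:
  0.43×28.6 + 0.27×38.1 + 0.11×42.5 + 0.19×15.8 = 30.262%
Difference = 30.262 − 30.7552 = -0.4932 pp.

-0.5 percentage points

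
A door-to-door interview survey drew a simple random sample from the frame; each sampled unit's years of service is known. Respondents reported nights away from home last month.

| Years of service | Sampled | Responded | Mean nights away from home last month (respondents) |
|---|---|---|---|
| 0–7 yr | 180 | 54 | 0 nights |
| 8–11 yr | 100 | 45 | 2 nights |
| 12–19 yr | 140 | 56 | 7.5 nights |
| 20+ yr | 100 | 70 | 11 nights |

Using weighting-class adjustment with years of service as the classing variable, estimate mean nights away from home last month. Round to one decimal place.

Class response rates: 0–7 yr 54/180 = 30%, 8–11 yr 45/100 = 45%, 12–19 yr 56/140 = 40%, 20+ yr 70/100 = 70%.
Weighting each respondent by the inverse class response rate inflates each class back to its sampled size, so the class weight is n_sampled:
  0–7 yr: 180 × 0 = 0
  8–11 yr: 100 × 2 = 200
  12–19 yr: 140 × 7.5 = 1050
  20+ yr: 100 × 11 = 1100
Adjusted estimate = 2350 / 520 = 4.51923 → 4.5.

4.5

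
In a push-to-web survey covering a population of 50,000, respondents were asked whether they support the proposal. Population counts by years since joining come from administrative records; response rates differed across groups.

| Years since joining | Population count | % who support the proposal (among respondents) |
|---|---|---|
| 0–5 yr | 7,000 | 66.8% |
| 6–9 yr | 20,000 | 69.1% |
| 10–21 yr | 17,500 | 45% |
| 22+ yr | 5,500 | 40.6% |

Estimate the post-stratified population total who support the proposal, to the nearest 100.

Each cell contributes its population count × the respondent rate:
  0–5 yr: 7,000 × 66.8% = 4676
  6–9 yr: 20,000 × 69.1% = 13,820
  10–21 yr: 17,500 × 45% = 7875
  22+ yr: 5,500 × 40.6% = 2233
Estimated total = 28,604 → 28,600.

28,600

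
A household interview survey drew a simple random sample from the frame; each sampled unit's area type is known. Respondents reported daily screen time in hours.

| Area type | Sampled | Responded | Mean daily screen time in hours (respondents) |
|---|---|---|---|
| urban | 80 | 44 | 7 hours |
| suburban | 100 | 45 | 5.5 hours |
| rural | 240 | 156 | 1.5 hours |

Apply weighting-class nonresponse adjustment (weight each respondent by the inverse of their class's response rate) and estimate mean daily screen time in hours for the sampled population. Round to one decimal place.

3.5

Class response rates: urban 44/80 = 55%, suburban 45/100 = 45%, rural 156/240 = 65%.
With weight = n_sampled/n_responded per class, the weighted class total is n_sampled:
  urban: 80 × 7 = 560
  suburban: 100 × 5.5 = 550
  rural: 240 × 1.5 = 360
Adjusted estimate = 1470 / 420 = 3.5 → 3.5.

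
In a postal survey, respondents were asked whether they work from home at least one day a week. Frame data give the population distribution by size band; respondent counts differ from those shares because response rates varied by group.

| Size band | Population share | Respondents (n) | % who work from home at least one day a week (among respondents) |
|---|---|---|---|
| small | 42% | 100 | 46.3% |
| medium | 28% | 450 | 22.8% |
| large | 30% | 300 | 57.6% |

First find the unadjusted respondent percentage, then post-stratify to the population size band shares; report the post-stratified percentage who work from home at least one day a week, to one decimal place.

Naive respondent-only estimate (weights = respondent counts):
  (100/850)×46.3 + (450/850)×22.8 + (300/850)×57.6 = 37.8471%
Reweighting by population size band shares:
  0.42×46.3 + 0.28×22.8 + 0.3×57.6 = 43.11%

43.1%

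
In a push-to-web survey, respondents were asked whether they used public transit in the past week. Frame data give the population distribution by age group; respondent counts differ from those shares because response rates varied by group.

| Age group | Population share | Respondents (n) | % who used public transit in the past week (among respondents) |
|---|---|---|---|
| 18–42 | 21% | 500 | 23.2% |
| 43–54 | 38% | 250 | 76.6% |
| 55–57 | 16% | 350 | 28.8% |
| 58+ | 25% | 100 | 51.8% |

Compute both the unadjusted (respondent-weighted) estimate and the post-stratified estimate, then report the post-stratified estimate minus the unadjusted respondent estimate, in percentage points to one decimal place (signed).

Unadjusted (pooled respondent) estimate weights by respondent counts:
  (500/1200)×23.2 + (250/1200)×76.6 + (350/1200)×28.8 + (100/1200)×51.8 = 38.3417%
Post-stratifying to population shares instead:
  0.21×23.2 + 0.38×76.6 + 0.16×28.8 + 0.25×51.8 = 51.538%
Difference = 51.538 − 38.3417 = 13.1963 pp.

+13.2 percentage points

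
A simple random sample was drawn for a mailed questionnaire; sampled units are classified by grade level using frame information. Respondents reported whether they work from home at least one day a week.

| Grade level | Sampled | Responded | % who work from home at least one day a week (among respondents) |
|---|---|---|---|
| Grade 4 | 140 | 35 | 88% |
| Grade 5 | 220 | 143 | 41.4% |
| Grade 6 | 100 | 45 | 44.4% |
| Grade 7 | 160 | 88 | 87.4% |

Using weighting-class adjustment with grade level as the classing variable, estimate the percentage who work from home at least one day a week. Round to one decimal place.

Class response rates: Grade 4 35/140 = 25%, Grade 5 143/220 = 65%, Grade 6 45/100 = 45%, Grade 7 88/160 = 55%.
Inverse-response-rate weighting restores each class to its sampled count, so class totals weight by n_sampled:
  Grade 4: 140 × 88 = 12,320
  Grade 5: 220 × 41.4 = 9108
  Grade 6: 100 × 44.4 = 4440
  Grade 7: 160 × 87.4 = 13,984
Adjusted estimate = 39,852 / 620 = 64.2774 → 64.3%.

64.3%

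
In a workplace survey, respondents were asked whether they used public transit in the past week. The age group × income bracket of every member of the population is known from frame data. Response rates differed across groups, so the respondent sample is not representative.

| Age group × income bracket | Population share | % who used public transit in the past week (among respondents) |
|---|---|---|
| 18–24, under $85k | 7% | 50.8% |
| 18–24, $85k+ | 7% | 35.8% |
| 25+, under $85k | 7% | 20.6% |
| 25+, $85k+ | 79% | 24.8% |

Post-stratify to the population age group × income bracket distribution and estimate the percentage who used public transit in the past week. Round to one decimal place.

Post-stratification weights by population share, not respondent share:
  18–24, under $85k: 0.07 × 50.8 = 3.556
  18–24, $85k+: 0.07 × 35.8 = 2.506
  25+, under $85k: 0.07 × 20.6 = 1.442
  25+, $85k+: 0.79 × 24.8 = 19.592
Post-stratified estimate = 27.096 → 27.1%.

27.1%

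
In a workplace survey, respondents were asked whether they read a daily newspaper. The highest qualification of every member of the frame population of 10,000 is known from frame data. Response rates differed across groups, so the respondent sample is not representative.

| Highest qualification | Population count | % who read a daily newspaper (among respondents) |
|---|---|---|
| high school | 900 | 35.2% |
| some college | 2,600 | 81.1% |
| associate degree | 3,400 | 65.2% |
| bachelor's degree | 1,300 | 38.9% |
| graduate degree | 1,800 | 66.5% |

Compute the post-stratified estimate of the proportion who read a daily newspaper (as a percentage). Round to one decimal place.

Weight each group's respondent value by its population share:
  high school: (900/10,000) × 35.2 = 3.168
  some college: (2,600/10,000) × 81.1 = 21.086
  associate degree: (3,400/10,000) × 65.2 = 22.168
  bachelor's degree: (1,300/10,000) × 38.9 = 5.057
  graduate degree: (1,800/10,000) × 66.5 = 11.97
Post-stratified estimate = 63.449 → 63.4%.

63.4%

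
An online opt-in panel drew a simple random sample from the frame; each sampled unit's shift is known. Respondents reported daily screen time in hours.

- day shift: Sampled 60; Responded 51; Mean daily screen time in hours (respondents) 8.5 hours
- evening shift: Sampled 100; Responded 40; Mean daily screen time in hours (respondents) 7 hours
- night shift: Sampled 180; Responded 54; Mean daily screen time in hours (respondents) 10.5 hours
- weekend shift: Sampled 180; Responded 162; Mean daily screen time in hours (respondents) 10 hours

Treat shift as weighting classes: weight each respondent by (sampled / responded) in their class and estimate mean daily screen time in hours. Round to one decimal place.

Class response rates: day shift 51/60 = 85%, evening shift 40/100 = 40%, night shift 54/180 = 30%, weekend shift 162/180 = 90%.
Each respondent's weight = sampled/responded in their class; summing within a class gives n_sampled, so:
  day shift: 60 × 8.5 = 510
  evening shift: 100 × 7 = 700
  night shift: 180 × 10.5 = 1890
  weekend shift: 180 × 10 = 1800
Adjusted estimate = 4900 / 520 = 9.42308 → 9.4.

9.4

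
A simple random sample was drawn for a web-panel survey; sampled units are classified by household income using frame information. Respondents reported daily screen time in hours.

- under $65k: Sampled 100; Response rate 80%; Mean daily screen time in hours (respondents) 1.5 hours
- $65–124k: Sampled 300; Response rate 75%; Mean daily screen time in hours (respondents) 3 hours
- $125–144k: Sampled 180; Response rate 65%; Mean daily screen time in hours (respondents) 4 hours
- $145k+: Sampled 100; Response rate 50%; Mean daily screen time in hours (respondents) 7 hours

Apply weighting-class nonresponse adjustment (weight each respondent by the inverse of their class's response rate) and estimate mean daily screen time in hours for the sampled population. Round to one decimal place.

3.6

Each respondent's weight = sampled/responded in their class; summing within a class gives n_sampled, so:
  under $65k: 100 × 1.5 = 150
  $65–124k: 300 × 3 = 900
  $125–144k: 180 × 4 = 720
  $145k+: 100 × 7 = 700
Adjusted estimate = 2470 / 680 = 3.63235 → 3.6.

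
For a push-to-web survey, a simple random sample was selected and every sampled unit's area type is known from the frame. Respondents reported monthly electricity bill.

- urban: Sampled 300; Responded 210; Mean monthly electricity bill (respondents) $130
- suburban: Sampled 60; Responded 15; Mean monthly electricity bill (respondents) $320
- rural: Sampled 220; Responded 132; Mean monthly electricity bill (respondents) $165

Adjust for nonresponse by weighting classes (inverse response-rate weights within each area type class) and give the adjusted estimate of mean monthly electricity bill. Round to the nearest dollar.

$163

Class response rates: urban 210/300 = 70%, suburban 15/60 = 25%, rural 132/220 = 60%.
Inverse-response-rate weighting restores each class to its sampled count, so class totals weight by n_sampled:
  urban: 300 × 130 = 39,000
  suburban: 60 × 320 = 19,200
  rural: 220 × 165 = 36,300
Adjusted estimate = 94,500 / 580 = 162.931 → $163.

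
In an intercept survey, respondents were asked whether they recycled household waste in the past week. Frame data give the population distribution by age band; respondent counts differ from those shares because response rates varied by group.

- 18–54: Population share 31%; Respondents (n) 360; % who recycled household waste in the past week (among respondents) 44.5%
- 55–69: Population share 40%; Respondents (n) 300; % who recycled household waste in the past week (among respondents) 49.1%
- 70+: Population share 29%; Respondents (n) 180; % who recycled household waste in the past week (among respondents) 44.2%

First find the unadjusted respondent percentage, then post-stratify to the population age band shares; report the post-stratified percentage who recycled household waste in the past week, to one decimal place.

Naive respondent-only estimate (weights = respondent counts):
  (360/840)×44.5 + (300/840)×49.1 + (180/840)×44.2 = 46.0786%
Reweighting by population age band shares:
  0.31×44.5 + 0.4×49.1 + 0.29×44.2 = 46.253%

46.3%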